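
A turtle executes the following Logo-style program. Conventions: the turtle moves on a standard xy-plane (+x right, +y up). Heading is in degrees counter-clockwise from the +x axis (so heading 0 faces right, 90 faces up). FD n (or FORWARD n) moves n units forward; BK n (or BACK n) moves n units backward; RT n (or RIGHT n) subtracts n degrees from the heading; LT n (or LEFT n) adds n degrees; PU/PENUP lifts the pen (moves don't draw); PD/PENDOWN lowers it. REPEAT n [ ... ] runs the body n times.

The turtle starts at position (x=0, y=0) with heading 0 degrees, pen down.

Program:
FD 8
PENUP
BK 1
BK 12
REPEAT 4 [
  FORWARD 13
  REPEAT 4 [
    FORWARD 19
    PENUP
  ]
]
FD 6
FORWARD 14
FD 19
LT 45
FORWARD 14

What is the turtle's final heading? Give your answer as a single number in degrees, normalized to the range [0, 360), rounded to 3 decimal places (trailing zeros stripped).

Executing turtle program step by step:
Start: pos=(0,0), heading=0, pen down
FD 8: (0,0) -> (8,0) [heading=0, draw]
PU: pen up
BK 1: (8,0) -> (7,0) [heading=0, move]
BK 12: (7,0) -> (-5,0) [heading=0, move]
REPEAT 4 [
  -- iteration 1/4 --
  FD 13: (-5,0) -> (8,0) [heading=0, move]
  REPEAT 4 [
    -- iteration 1/4 --
    FD 19: (8,0) -> (27,0) [heading=0, move]
    PU: pen up
    -- iteration 2/4 --
    FD 19: (27,0) -> (46,0) [heading=0, move]
    PU: pen up
    -- iteration 3/4 --
    FD 19: (46,0) -> (65,0) [heading=0, move]
    PU: pen up
    -- iteration 4/4 --
    FD 19: (65,0) -> (84,0) [heading=0, move]
    PU: pen up
  ]
  -- iteration 2/4 --
  FD 13: (84,0) -> (97,0) [heading=0, move]
  REPEAT 4 [
    -- iteration 1/4 --
    FD 19: (97,0) -> (116,0) [heading=0, move]
    PU: pen up
    -- iteration 2/4 --
    FD 19: (116,0) -> (135,0) [heading=0, move]
    PU: pen up
    -- iteration 3/4 --
    FD 19: (135,0) -> (154,0) [heading=0, move]
    PU: pen up
    -- iteration 4/4 --
    FD 19: (154,0) -> (173,0) [heading=0, move]
    PU: pen up
  ]
  -- iteration 3/4 --
  FD 13: (173,0) -> (186,0) [heading=0, move]
  REPEAT 4 [
    -- iteration 1/4 --
    FD 19: (186,0) -> (205,0) [heading=0, move]
    PU: pen up
    -- iteration 2/4 --
    FD 19: (205,0) -> (224,0) [heading=0, move]
    PU: pen up
    -- iteration 3/4 --
    FD 19: (224,0) -> (243,0) [heading=0, move]
    PU: pen up
    -- iteration 4/4 --
    FD 19: (243,0) -> (262,0) [heading=0, move]
    PU: pen up
  ]
  -- iteration 4/4 --
  FD 13: (262,0) -> (275,0) [heading=0, move]
  REPEAT 4 [
    -- iteration 1/4 --
    FD 19: (275,0) -> (294,0) [heading=0, move]
    PU: pen up
    -- iteration 2/4 --
    FD 19: (294,0) -> (313,0) [heading=0, move]
    PU: pen up
    -- iteration 3/4 --
    FD 19: (313,0) -> (332,0) [heading=0, move]
    PU: pen up
    -- iteration 4/4 --
    FD 19: (332,0) -> (351,0) [heading=0, move]
    PU: pen up
  ]
]
FD 6: (351,0) -> (357,0) [heading=0, move]
FD 14: (357,0) -> (371,0) [heading=0, move]
FD 19: (371,0) -> (390,0) [heading=0, move]
LT 45: heading 0 -> 45
FD 14: (390,0) -> (399.899,9.899) [heading=45, move]
Final: pos=(399.899,9.899), heading=45, 1 segment(s) drawn

Answer: 45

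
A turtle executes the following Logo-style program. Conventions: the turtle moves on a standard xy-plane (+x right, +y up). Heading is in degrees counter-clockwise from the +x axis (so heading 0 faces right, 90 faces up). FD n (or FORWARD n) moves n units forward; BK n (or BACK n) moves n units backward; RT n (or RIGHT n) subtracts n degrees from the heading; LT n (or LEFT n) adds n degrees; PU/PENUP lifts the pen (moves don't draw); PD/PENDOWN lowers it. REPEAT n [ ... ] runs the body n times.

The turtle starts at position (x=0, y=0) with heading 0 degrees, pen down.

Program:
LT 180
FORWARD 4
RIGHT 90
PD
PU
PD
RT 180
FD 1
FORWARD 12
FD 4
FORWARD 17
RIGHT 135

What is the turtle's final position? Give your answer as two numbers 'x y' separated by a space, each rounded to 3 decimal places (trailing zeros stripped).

Answer: -4 -34

Derivation:
Executing turtle program step by step:
Start: pos=(0,0), heading=0, pen down
LT 180: heading 0 -> 180
FD 4: (0,0) -> (-4,0) [heading=180, draw]
RT 90: heading 180 -> 90
PD: pen down
PU: pen up
PD: pen down
RT 180: heading 90 -> 270
FD 1: (-4,0) -> (-4,-1) [heading=270, draw]
FD 12: (-4,-1) -> (-4,-13) [heading=270, draw]
FD 4: (-4,-13) -> (-4,-17) [heading=270, draw]
FD 17: (-4,-17) -> (-4,-34) [heading=270, draw]
RT 135: heading 270 -> 135
Final: pos=(-4,-34), heading=135, 5 segment(s) drawn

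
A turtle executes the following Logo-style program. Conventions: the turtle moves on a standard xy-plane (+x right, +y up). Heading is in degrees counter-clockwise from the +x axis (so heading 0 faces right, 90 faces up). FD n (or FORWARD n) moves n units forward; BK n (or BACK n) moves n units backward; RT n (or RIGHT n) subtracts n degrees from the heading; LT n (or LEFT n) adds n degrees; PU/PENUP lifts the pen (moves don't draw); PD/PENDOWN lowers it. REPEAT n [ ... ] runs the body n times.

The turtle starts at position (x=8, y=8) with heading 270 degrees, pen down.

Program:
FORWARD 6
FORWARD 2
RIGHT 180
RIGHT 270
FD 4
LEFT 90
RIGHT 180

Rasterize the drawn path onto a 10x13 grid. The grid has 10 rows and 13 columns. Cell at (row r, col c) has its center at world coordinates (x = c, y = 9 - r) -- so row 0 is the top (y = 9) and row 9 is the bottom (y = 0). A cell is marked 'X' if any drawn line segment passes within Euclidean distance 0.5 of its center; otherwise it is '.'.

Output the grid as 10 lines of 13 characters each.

Segment 0: (8,8) -> (8,2)
Segment 1: (8,2) -> (8,0)
Segment 2: (8,0) -> (4,-0)

Answer: .............
........X....
........X....
........X....
........X....
........X....
........X....
........X....
........X....
....XXXXX....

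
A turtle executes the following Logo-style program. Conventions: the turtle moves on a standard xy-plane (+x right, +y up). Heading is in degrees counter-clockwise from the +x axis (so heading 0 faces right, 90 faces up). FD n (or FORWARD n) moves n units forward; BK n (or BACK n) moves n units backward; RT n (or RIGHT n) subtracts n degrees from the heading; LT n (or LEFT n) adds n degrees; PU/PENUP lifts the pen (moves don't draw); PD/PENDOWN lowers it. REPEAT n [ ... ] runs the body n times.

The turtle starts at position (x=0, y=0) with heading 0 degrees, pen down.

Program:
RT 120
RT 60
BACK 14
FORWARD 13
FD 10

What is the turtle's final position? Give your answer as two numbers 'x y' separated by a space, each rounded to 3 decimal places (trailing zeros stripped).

Executing turtle program step by step:
Start: pos=(0,0), heading=0, pen down
RT 120: heading 0 -> 240
RT 60: heading 240 -> 180
BK 14: (0,0) -> (14,0) [heading=180, draw]
FD 13: (14,0) -> (1,0) [heading=180, draw]
FD 10: (1,0) -> (-9,0) [heading=180, draw]
Final: pos=(-9,0), heading=180, 3 segment(s) drawn

Answer: -9 0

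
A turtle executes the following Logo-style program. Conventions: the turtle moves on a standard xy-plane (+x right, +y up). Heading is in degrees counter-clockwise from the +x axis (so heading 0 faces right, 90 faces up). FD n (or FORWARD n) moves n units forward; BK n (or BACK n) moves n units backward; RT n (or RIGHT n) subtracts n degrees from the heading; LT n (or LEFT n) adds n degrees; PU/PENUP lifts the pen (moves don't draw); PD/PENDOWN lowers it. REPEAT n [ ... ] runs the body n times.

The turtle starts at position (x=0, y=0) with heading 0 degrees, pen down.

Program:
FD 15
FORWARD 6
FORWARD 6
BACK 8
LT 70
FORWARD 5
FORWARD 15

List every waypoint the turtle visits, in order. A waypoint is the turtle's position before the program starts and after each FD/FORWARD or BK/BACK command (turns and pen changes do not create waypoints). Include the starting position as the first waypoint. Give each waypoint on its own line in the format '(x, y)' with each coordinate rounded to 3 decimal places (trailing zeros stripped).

Answer: (0, 0)
(15, 0)
(21, 0)
(27, 0)
(19, 0)
(20.71, 4.698)
(25.84, 18.794)

Derivation:
Executing turtle program step by step:
Start: pos=(0,0), heading=0, pen down
FD 15: (0,0) -> (15,0) [heading=0, draw]
FD 6: (15,0) -> (21,0) [heading=0, draw]
FD 6: (21,0) -> (27,0) [heading=0, draw]
BK 8: (27,0) -> (19,0) [heading=0, draw]
LT 70: heading 0 -> 70
FD 5: (19,0) -> (20.71,4.698) [heading=70, draw]
FD 15: (20.71,4.698) -> (25.84,18.794) [heading=70, draw]
Final: pos=(25.84,18.794), heading=70, 6 segment(s) drawn
Waypoints (7 total):
(0, 0)
(15, 0)
(21, 0)
(27, 0)
(19, 0)
(20.71, 4.698)
(25.84, 18.794)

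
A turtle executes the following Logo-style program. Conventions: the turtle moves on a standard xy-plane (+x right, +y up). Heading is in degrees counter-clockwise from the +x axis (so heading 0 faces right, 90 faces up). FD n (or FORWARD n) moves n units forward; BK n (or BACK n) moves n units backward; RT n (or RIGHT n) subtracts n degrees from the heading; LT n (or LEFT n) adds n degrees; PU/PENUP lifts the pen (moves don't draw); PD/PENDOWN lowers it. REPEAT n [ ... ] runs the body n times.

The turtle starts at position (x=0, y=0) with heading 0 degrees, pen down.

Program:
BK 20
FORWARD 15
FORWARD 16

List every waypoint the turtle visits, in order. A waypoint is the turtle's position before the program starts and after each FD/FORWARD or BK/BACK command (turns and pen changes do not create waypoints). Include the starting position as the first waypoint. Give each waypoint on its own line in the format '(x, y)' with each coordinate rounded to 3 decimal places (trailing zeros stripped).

Answer: (0, 0)
(-20, 0)
(-5, 0)
(11, 0)

Derivation:
Executing turtle program step by step:
Start: pos=(0,0), heading=0, pen down
BK 20: (0,0) -> (-20,0) [heading=0, draw]
FD 15: (-20,0) -> (-5,0) [heading=0, draw]
FD 16: (-5,0) -> (11,0) [heading=0, draw]
Final: pos=(11,0), heading=0, 3 segment(s) drawn
Waypoints (4 total):
(0, 0)
(-20, 0)
(-5, 0)
(11, 0)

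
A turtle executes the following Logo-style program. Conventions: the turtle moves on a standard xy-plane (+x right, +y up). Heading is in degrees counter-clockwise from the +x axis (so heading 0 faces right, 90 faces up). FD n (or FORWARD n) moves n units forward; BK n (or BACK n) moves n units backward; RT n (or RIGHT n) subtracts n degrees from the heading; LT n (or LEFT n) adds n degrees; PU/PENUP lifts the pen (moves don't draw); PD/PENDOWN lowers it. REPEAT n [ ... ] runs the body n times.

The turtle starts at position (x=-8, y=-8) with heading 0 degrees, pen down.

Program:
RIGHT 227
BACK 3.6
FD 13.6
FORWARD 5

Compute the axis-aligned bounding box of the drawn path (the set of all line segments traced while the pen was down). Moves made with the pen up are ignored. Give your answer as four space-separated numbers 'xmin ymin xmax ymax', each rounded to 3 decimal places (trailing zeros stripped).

Executing turtle program step by step:
Start: pos=(-8,-8), heading=0, pen down
RT 227: heading 0 -> 133
BK 3.6: (-8,-8) -> (-5.545,-10.633) [heading=133, draw]
FD 13.6: (-5.545,-10.633) -> (-14.82,-0.686) [heading=133, draw]
FD 5: (-14.82,-0.686) -> (-18.23,2.97) [heading=133, draw]
Final: pos=(-18.23,2.97), heading=133, 3 segment(s) drawn

Segment endpoints: x in {-18.23, -14.82, -8, -5.545}, y in {-10.633, -8, -0.686, 2.97}
xmin=-18.23, ymin=-10.633, xmax=-5.545, ymax=2.97

Answer: -18.23 -10.633 -5.545 2.97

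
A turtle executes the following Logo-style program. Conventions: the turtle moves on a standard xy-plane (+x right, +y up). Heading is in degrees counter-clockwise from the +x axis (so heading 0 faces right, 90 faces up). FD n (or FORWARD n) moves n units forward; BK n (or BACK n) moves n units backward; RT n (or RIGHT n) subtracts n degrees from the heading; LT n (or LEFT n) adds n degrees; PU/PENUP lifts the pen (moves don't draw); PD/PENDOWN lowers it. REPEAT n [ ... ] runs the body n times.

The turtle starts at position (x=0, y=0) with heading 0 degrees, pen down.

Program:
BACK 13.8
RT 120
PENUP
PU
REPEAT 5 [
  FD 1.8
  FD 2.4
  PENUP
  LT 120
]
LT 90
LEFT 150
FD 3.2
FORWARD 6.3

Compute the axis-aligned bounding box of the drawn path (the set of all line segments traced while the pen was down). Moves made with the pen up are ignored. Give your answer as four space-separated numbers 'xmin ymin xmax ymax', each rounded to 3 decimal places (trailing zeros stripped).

Executing turtle program step by step:
Start: pos=(0,0), heading=0, pen down
BK 13.8: (0,0) -> (-13.8,0) [heading=0, draw]
RT 120: heading 0 -> 240
PU: pen up
PU: pen up
REPEAT 5 [
  -- iteration 1/5 --
  FD 1.8: (-13.8,0) -> (-14.7,-1.559) [heading=240, move]
  FD 2.4: (-14.7,-1.559) -> (-15.9,-3.637) [heading=240, move]
  PU: pen up
  LT 120: heading 240 -> 0
  -- iteration 2/5 --
  FD 1.8: (-15.9,-3.637) -> (-14.1,-3.637) [heading=0, move]
  FD 2.4: (-14.1,-3.637) -> (-11.7,-3.637) [heading=0, move]
  PU: pen up
  LT 120: heading 0 -> 120
  -- iteration 3/5 --
  FD 1.8: (-11.7,-3.637) -> (-12.6,-2.078) [heading=120, move]
  FD 2.4: (-12.6,-2.078) -> (-13.8,0) [heading=120, move]
  PU: pen up
  LT 120: heading 120 -> 240
  -- iteration 4/5 --
  FD 1.8: (-13.8,0) -> (-14.7,-1.559) [heading=240, move]
  FD 2.4: (-14.7,-1.559) -> (-15.9,-3.637) [heading=240, move]
  PU: pen up
  LT 120: heading 240 -> 0
  -- iteration 5/5 --
  FD 1.8: (-15.9,-3.637) -> (-14.1,-3.637) [heading=0, move]
  FD 2.4: (-14.1,-3.637) -> (-11.7,-3.637) [heading=0, move]
  PU: pen up
  LT 120: heading 0 -> 120
]
LT 90: heading 120 -> 210
LT 150: heading 210 -> 0
FD 3.2: (-11.7,-3.637) -> (-8.5,-3.637) [heading=0, move]
FD 6.3: (-8.5,-3.637) -> (-2.2,-3.637) [heading=0, move]
Final: pos=(-2.2,-3.637), heading=0, 1 segment(s) drawn

Segment endpoints: x in {-13.8, 0}, y in {0}
xmin=-13.8, ymin=0, xmax=0, ymax=0

Answer: -13.8 0 0 0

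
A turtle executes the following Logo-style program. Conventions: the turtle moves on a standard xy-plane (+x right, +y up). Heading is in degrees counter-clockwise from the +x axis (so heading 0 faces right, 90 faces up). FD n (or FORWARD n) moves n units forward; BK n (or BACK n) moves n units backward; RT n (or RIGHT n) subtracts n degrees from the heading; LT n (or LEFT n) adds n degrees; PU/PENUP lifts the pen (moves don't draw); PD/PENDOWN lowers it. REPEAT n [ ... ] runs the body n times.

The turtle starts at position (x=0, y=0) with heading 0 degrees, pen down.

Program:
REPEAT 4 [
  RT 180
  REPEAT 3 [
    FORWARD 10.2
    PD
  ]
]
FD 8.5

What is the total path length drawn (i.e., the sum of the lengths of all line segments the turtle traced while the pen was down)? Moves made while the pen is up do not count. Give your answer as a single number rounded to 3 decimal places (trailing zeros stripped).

Answer: 130.9

Derivation:
Executing turtle program step by step:
Start: pos=(0,0), heading=0, pen down
REPEAT 4 [
  -- iteration 1/4 --
  RT 180: heading 0 -> 180
  REPEAT 3 [
    -- iteration 1/3 --
    FD 10.2: (0,0) -> (-10.2,0) [heading=180, draw]
    PD: pen down
    -- iteration 2/3 --
    FD 10.2: (-10.2,0) -> (-20.4,0) [heading=180, draw]
    PD: pen down
    -- iteration 3/3 --
    FD 10.2: (-20.4,0) -> (-30.6,0) [heading=180, draw]
    PD: pen down
  ]
  -- iteration 2/4 --
  RT 180: heading 180 -> 0
  REPEAT 3 [
    -- iteration 1/3 --
    FD 10.2: (-30.6,0) -> (-20.4,0) [heading=0, draw]
    PD: pen down
    -- iteration 2/3 --
    FD 10.2: (-20.4,0) -> (-10.2,0) [heading=0, draw]
    PD: pen down
    -- iteration 3/3 --
    FD 10.2: (-10.2,0) -> (0,0) [heading=0, draw]
    PD: pen down
  ]
  -- iteration 3/4 --
  RT 180: heading 0 -> 180
  REPEAT 3 [
    -- iteration 1/3 --
    FD 10.2: (0,0) -> (-10.2,0) [heading=180, draw]
    PD: pen down
    -- iteration 2/3 --
    FD 10.2: (-10.2,0) -> (-20.4,0) [heading=180, draw]
    PD: pen down
    -- iteration 3/3 --
    FD 10.2: (-20.4,0) -> (-30.6,0) [heading=180, draw]
    PD: pen down
  ]
  -- iteration 4/4 --
  RT 180: heading 180 -> 0
  REPEAT 3 [
    -- iteration 1/3 --
    FD 10.2: (-30.6,0) -> (-20.4,0) [heading=0, draw]
    PD: pen down
    -- iteration 2/3 --
    FD 10.2: (-20.4,0) -> (-10.2,0) [heading=0, draw]
    PD: pen down
    -- iteration 3/3 --
    FD 10.2: (-10.2,0) -> (0,0) [heading=0, draw]
    PD: pen down
  ]
]
FD 8.5: (0,0) -> (8.5,0) [heading=0, draw]
Final: pos=(8.5,0), heading=0, 13 segment(s) drawn

Segment lengths:
  seg 1: (0,0) -> (-10.2,0), length = 10.2
  seg 2: (-10.2,0) -> (-20.4,0), length = 10.2
  seg 3: (-20.4,0) -> (-30.6,0), length = 10.2
  seg 4: (-30.6,0) -> (-20.4,0), length = 10.2
  seg 5: (-20.4,0) -> (-10.2,0), length = 10.2
  seg 6: (-10.2,0) -> (0,0), length = 10.2
  seg 7: (0,0) -> (-10.2,0), length = 10.2
  seg 8: (-10.2,0) -> (-20.4,0), length = 10.2
  seg 9: (-20.4,0) -> (-30.6,0), length = 10.2
  seg 10: (-30.6,0) -> (-20.4,0), length = 10.2
  seg 11: (-20.4,0) -> (-10.2,0), length = 10.2
  seg 12: (-10.2,0) -> (0,0), length = 10.2
  seg 13: (0,0) -> (8.5,0), length = 8.5
Total = 130.9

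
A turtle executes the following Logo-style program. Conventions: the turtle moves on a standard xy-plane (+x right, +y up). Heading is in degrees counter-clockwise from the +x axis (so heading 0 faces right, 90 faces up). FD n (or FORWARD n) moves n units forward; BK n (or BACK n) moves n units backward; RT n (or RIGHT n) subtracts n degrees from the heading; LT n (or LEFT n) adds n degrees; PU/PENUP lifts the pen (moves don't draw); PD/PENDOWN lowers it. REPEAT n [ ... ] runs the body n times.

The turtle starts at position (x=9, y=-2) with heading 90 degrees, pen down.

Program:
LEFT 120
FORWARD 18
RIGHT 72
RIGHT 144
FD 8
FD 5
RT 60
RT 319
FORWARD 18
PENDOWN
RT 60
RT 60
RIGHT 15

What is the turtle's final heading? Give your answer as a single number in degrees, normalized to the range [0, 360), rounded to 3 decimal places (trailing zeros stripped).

Executing turtle program step by step:
Start: pos=(9,-2), heading=90, pen down
LT 120: heading 90 -> 210
FD 18: (9,-2) -> (-6.588,-11) [heading=210, draw]
RT 72: heading 210 -> 138
RT 144: heading 138 -> 354
FD 8: (-6.588,-11) -> (1.368,-11.836) [heading=354, draw]
FD 5: (1.368,-11.836) -> (6.34,-12.359) [heading=354, draw]
RT 60: heading 354 -> 294
RT 319: heading 294 -> 335
FD 18: (6.34,-12.359) -> (22.654,-19.966) [heading=335, draw]
PD: pen down
RT 60: heading 335 -> 275
RT 60: heading 275 -> 215
RT 15: heading 215 -> 200
Final: pos=(22.654,-19.966), heading=200, 4 segment(s) drawn

Answer: 200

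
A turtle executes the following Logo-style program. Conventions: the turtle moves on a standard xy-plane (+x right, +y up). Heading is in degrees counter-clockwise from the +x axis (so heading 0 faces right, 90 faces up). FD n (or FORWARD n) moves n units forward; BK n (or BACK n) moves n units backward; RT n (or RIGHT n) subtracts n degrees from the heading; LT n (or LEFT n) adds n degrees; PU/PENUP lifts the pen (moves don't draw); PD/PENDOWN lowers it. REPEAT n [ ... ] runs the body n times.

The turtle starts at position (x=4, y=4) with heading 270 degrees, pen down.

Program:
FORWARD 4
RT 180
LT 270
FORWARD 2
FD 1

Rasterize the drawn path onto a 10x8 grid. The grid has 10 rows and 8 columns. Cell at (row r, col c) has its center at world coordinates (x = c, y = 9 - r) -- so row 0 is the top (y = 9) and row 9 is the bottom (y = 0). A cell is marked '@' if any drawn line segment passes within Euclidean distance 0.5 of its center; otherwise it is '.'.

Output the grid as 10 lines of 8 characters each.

Segment 0: (4,4) -> (4,0)
Segment 1: (4,0) -> (6,-0)
Segment 2: (6,-0) -> (7,-0)

Answer: ........
........
........
........
........
....@...
....@...
....@...
....@...
....@@@@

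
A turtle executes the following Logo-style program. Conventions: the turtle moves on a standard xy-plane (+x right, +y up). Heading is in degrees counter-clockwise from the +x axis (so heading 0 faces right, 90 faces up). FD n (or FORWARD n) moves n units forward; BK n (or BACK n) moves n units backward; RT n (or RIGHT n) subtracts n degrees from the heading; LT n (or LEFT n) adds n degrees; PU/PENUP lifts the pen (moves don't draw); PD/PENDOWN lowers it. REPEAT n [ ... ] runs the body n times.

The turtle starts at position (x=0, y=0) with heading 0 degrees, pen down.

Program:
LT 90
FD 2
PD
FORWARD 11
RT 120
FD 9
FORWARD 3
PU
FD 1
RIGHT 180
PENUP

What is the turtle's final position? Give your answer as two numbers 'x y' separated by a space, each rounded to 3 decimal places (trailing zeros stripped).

Answer: 11.258 6.5

Derivation:
Executing turtle program step by step:
Start: pos=(0,0), heading=0, pen down
LT 90: heading 0 -> 90
FD 2: (0,0) -> (0,2) [heading=90, draw]
PD: pen down
FD 11: (0,2) -> (0,13) [heading=90, draw]
RT 120: heading 90 -> 330
FD 9: (0,13) -> (7.794,8.5) [heading=330, draw]
FD 3: (7.794,8.5) -> (10.392,7) [heading=330, draw]
PU: pen up
FD 1: (10.392,7) -> (11.258,6.5) [heading=330, move]
RT 180: heading 330 -> 150
PU: pen up
Final: pos=(11.258,6.5), heading=150, 4 segment(s) drawn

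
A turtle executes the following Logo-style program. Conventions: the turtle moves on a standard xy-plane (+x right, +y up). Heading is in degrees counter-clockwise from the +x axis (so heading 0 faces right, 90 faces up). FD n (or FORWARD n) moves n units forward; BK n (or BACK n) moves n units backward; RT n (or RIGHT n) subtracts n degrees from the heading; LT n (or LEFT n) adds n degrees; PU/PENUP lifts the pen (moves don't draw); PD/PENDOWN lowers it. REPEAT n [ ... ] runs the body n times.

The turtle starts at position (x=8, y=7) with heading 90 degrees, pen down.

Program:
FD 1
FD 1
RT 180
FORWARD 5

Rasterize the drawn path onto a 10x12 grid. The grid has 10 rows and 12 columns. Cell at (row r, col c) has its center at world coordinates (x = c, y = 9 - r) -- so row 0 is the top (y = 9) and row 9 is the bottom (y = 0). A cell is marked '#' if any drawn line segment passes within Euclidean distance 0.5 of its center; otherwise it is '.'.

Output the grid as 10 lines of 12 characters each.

Answer: ........#...
........#...
........#...
........#...
........#...
........#...
............
............
............
............

Derivation:
Segment 0: (8,7) -> (8,8)
Segment 1: (8,8) -> (8,9)
Segment 2: (8,9) -> (8,4)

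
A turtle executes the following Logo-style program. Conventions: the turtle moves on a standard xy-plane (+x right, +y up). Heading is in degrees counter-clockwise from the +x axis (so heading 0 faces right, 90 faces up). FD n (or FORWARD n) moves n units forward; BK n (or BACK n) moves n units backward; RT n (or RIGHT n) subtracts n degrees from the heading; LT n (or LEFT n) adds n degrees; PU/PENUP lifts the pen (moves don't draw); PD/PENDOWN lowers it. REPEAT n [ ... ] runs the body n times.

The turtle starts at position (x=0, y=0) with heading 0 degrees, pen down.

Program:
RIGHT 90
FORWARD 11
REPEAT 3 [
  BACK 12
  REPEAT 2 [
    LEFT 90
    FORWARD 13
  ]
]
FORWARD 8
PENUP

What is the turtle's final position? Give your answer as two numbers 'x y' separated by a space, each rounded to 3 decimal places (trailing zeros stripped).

Answer: 13 22

Derivation:
Executing turtle program step by step:
Start: pos=(0,0), heading=0, pen down
RT 90: heading 0 -> 270
FD 11: (0,0) -> (0,-11) [heading=270, draw]
REPEAT 3 [
  -- iteration 1/3 --
  BK 12: (0,-11) -> (0,1) [heading=270, draw]
  REPEAT 2 [
    -- iteration 1/2 --
    LT 90: heading 270 -> 0
    FD 13: (0,1) -> (13,1) [heading=0, draw]
    -- iteration 2/2 --
    LT 90: heading 0 -> 90
    FD 13: (13,1) -> (13,14) [heading=90, draw]
  ]
  -- iteration 2/3 --
  BK 12: (13,14) -> (13,2) [heading=90, draw]
  REPEAT 2 [
    -- iteration 1/2 --
    LT 90: heading 90 -> 180
    FD 13: (13,2) -> (0,2) [heading=180, draw]
    -- iteration 2/2 --
    LT 90: heading 180 -> 270
    FD 13: (0,2) -> (0,-11) [heading=270, draw]
  ]
  -- iteration 3/3 --
  BK 12: (0,-11) -> (0,1) [heading=270, draw]
  REPEAT 2 [
    -- iteration 1/2 --
    LT 90: heading 270 -> 0
    FD 13: (0,1) -> (13,1) [heading=0, draw]
    -- iteration 2/2 --
    LT 90: heading 0 -> 90
    FD 13: (13,1) -> (13,14) [heading=90, draw]
  ]
]
FD 8: (13,14) -> (13,22) [heading=90, draw]
PU: pen up
Final: pos=(13,22), heading=90, 11 segment(s) drawn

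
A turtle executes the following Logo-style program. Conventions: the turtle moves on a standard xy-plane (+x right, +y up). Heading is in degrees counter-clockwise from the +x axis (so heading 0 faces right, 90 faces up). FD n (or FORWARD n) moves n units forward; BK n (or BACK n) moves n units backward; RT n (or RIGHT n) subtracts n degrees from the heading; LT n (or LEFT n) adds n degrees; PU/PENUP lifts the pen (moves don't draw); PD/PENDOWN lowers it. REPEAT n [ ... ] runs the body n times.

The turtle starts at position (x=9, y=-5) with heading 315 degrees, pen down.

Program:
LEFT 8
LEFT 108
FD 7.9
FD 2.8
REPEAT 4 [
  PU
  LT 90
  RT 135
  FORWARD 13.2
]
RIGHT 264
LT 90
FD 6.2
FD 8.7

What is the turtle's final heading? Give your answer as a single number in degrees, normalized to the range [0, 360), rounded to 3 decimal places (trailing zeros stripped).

Executing turtle program step by step:
Start: pos=(9,-5), heading=315, pen down
LT 8: heading 315 -> 323
LT 108: heading 323 -> 71
FD 7.9: (9,-5) -> (11.572,2.47) [heading=71, draw]
FD 2.8: (11.572,2.47) -> (12.484,5.117) [heading=71, draw]
REPEAT 4 [
  -- iteration 1/4 --
  PU: pen up
  LT 90: heading 71 -> 161
  RT 135: heading 161 -> 26
  FD 13.2: (12.484,5.117) -> (24.348,10.904) [heading=26, move]
  -- iteration 2/4 --
  PU: pen up
  LT 90: heading 26 -> 116
  RT 135: heading 116 -> 341
  FD 13.2: (24.348,10.904) -> (36.829,6.606) [heading=341, move]
  -- iteration 3/4 --
  PU: pen up
  LT 90: heading 341 -> 71
  RT 135: heading 71 -> 296
  FD 13.2: (36.829,6.606) -> (42.615,-5.258) [heading=296, move]
  -- iteration 4/4 --
  PU: pen up
  LT 90: heading 296 -> 26
  RT 135: heading 26 -> 251
  FD 13.2: (42.615,-5.258) -> (38.318,-17.739) [heading=251, move]
]
RT 264: heading 251 -> 347
LT 90: heading 347 -> 77
FD 6.2: (38.318,-17.739) -> (39.712,-11.698) [heading=77, move]
FD 8.7: (39.712,-11.698) -> (41.669,-3.221) [heading=77, move]
Final: pos=(41.669,-3.221), heading=77, 2 segment(s) drawn

Answer: 77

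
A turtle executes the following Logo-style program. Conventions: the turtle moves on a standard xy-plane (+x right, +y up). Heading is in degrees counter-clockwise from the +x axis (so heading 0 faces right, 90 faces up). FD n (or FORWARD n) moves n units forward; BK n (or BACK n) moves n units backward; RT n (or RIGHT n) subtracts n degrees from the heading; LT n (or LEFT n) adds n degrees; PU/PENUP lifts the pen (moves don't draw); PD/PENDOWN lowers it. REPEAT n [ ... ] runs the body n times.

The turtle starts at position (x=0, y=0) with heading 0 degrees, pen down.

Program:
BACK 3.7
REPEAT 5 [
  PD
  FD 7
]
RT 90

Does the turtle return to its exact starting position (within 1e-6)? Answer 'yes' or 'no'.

Answer: no

Derivation:
Executing turtle program step by step:
Start: pos=(0,0), heading=0, pen down
BK 3.7: (0,0) -> (-3.7,0) [heading=0, draw]
REPEAT 5 [
  -- iteration 1/5 --
  PD: pen down
  FD 7: (-3.7,0) -> (3.3,0) [heading=0, draw]
  -- iteration 2/5 --
  PD: pen down
  FD 7: (3.3,0) -> (10.3,0) [heading=0, draw]
  -- iteration 3/5 --
  PD: pen down
  FD 7: (10.3,0) -> (17.3,0) [heading=0, draw]
  -- iteration 4/5 --
  PD: pen down
  FD 7: (17.3,0) -> (24.3,0) [heading=0, draw]
  -- iteration 5/5 --
  PD: pen down
  FD 7: (24.3,0) -> (31.3,0) [heading=0, draw]
]
RT 90: heading 0 -> 270
Final: pos=(31.3,0), heading=270, 6 segment(s) drawn

Start position: (0, 0)
Final position: (31.3, 0)
Distance = 31.3; >= 1e-6 -> NOT closed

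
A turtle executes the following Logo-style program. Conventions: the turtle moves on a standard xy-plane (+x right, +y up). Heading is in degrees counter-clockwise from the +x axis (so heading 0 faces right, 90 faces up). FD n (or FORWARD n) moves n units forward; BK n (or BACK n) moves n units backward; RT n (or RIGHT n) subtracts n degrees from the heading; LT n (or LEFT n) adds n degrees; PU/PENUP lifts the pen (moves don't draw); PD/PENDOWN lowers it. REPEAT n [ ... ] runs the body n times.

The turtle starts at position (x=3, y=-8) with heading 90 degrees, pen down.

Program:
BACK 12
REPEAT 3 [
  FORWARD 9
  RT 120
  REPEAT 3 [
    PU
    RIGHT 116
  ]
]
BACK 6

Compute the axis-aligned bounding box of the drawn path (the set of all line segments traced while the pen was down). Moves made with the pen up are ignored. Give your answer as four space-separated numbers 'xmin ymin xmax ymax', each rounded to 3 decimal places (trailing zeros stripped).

Executing turtle program step by step:
Start: pos=(3,-8), heading=90, pen down
BK 12: (3,-8) -> (3,-20) [heading=90, draw]
REPEAT 3 [
  -- iteration 1/3 --
  FD 9: (3,-20) -> (3,-11) [heading=90, draw]
  RT 120: heading 90 -> 330
  REPEAT 3 [
    -- iteration 1/3 --
    PU: pen up
    RT 116: heading 330 -> 214
    -- iteration 2/3 --
    PU: pen up
    RT 116: heading 214 -> 98
    -- iteration 3/3 --
    PU: pen up
    RT 116: heading 98 -> 342
  ]
  -- iteration 2/3 --
  FD 9: (3,-11) -> (11.56,-13.781) [heading=342, move]
  RT 120: heading 342 -> 222
  REPEAT 3 [
    -- iteration 1/3 --
    PU: pen up
    RT 116: heading 222 -> 106
    -- iteration 2/3 --
    PU: pen up
    RT 116: heading 106 -> 350
    -- iteration 3/3 --
    PU: pen up
    RT 116: heading 350 -> 234
  ]
  -- iteration 3/3 --
  FD 9: (11.56,-13.781) -> (6.269,-21.062) [heading=234, move]
  RT 120: heading 234 -> 114
  REPEAT 3 [
    -- iteration 1/3 --
    PU: pen up
    RT 116: heading 114 -> 358
    -- iteration 2/3 --
    PU: pen up
    RT 116: heading 358 -> 242
    -- iteration 3/3 --
    PU: pen up
    RT 116: heading 242 -> 126
  ]
]
BK 6: (6.269,-21.062) -> (9.796,-25.916) [heading=126, move]
Final: pos=(9.796,-25.916), heading=126, 2 segment(s) drawn

Segment endpoints: x in {3, 3, 3}, y in {-20, -11, -8}
xmin=3, ymin=-20, xmax=3, ymax=-8

Answer: 3 -20 3 -8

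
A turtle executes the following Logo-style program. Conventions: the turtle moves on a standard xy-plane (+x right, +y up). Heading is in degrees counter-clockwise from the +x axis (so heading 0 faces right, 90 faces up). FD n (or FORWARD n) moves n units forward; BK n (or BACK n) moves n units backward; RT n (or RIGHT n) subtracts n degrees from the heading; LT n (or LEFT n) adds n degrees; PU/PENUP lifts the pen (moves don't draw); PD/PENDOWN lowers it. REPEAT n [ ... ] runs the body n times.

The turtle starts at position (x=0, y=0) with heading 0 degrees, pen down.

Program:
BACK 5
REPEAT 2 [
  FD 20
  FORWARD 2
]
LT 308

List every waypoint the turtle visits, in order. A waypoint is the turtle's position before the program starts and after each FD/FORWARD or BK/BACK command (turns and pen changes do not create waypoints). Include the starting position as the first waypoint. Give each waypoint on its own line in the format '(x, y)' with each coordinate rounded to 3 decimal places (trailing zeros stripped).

Answer: (0, 0)
(-5, 0)
(15, 0)
(17, 0)
(37, 0)
(39, 0)

Derivation:
Executing turtle program step by step:
Start: pos=(0,0), heading=0, pen down
BK 5: (0,0) -> (-5,0) [heading=0, draw]
REPEAT 2 [
  -- iteration 1/2 --
  FD 20: (-5,0) -> (15,0) [heading=0, draw]
  FD 2: (15,0) -> (17,0) [heading=0, draw]
  -- iteration 2/2 --
  FD 20: (17,0) -> (37,0) [heading=0, draw]
  FD 2: (37,0) -> (39,0) [heading=0, draw]
]
LT 308: heading 0 -> 308
Final: pos=(39,0), heading=308, 5 segment(s) drawn
Waypoints (6 total):
(0, 0)
(-5, 0)
(15, 0)
(17, 0)
(37, 0)
(39, 0)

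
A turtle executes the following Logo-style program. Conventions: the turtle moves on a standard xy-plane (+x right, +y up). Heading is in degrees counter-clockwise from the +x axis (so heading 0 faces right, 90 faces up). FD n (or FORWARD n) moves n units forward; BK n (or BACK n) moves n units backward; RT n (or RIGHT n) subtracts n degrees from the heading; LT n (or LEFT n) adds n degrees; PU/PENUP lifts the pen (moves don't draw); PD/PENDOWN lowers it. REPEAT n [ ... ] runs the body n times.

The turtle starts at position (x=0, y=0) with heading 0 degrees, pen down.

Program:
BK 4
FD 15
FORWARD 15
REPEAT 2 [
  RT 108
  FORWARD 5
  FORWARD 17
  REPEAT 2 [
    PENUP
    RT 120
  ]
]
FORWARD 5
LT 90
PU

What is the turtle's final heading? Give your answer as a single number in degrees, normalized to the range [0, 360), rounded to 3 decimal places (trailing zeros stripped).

Answer: 114

Derivation:
Executing turtle program step by step:
Start: pos=(0,0), heading=0, pen down
BK 4: (0,0) -> (-4,0) [heading=0, draw]
FD 15: (-4,0) -> (11,0) [heading=0, draw]
FD 15: (11,0) -> (26,0) [heading=0, draw]
REPEAT 2 [
  -- iteration 1/2 --
  RT 108: heading 0 -> 252
  FD 5: (26,0) -> (24.455,-4.755) [heading=252, draw]
  FD 17: (24.455,-4.755) -> (19.202,-20.923) [heading=252, draw]
  REPEAT 2 [
    -- iteration 1/2 --
    PU: pen up
    RT 120: heading 252 -> 132
    -- iteration 2/2 --
    PU: pen up
    RT 120: heading 132 -> 12
  ]
  -- iteration 2/2 --
  RT 108: heading 12 -> 264
  FD 5: (19.202,-20.923) -> (18.679,-25.896) [heading=264, move]
  FD 17: (18.679,-25.896) -> (16.902,-42.803) [heading=264, move]
  REPEAT 2 [
    -- iteration 1/2 --
    PU: pen up
    RT 120: heading 264 -> 144
    -- iteration 2/2 --
    PU: pen up
    RT 120: heading 144 -> 24
  ]
]
FD 5: (16.902,-42.803) -> (21.47,-40.769) [heading=24, move]
LT 90: heading 24 -> 114
PU: pen up
Final: pos=(21.47,-40.769), heading=114, 5 segment(s) drawn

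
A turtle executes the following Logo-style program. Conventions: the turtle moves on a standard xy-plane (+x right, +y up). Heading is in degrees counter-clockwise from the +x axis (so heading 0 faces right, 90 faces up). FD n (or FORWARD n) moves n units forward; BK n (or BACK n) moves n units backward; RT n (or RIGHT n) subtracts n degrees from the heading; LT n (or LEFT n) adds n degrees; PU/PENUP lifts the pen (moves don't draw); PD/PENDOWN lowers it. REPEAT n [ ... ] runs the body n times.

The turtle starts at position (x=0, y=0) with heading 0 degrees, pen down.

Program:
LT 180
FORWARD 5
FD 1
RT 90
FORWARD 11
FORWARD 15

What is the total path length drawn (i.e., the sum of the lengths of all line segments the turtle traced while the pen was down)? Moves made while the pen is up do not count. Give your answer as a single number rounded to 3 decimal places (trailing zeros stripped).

Executing turtle program step by step:
Start: pos=(0,0), heading=0, pen down
LT 180: heading 0 -> 180
FD 5: (0,0) -> (-5,0) [heading=180, draw]
FD 1: (-5,0) -> (-6,0) [heading=180, draw]
RT 90: heading 180 -> 90
FD 11: (-6,0) -> (-6,11) [heading=90, draw]
FD 15: (-6,11) -> (-6,26) [heading=90, draw]
Final: pos=(-6,26), heading=90, 4 segment(s) drawn

Segment lengths:
  seg 1: (0,0) -> (-5,0), length = 5
  seg 2: (-5,0) -> (-6,0), length = 1
  seg 3: (-6,0) -> (-6,11), length = 11
  seg 4: (-6,11) -> (-6,26), length = 15
Total = 32

Answer: 32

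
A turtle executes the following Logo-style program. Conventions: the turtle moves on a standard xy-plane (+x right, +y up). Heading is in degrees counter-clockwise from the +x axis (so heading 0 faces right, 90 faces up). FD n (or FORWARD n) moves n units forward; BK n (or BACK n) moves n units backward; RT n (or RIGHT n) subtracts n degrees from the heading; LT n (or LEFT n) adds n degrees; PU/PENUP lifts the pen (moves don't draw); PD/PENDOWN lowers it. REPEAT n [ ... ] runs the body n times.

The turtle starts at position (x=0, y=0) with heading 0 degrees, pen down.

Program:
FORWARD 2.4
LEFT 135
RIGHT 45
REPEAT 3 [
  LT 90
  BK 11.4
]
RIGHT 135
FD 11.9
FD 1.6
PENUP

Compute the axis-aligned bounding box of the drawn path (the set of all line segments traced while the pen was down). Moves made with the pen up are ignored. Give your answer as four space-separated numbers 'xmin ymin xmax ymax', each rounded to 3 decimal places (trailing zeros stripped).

Executing turtle program step by step:
Start: pos=(0,0), heading=0, pen down
FD 2.4: (0,0) -> (2.4,0) [heading=0, draw]
LT 135: heading 0 -> 135
RT 45: heading 135 -> 90
REPEAT 3 [
  -- iteration 1/3 --
  LT 90: heading 90 -> 180
  BK 11.4: (2.4,0) -> (13.8,0) [heading=180, draw]
  -- iteration 2/3 --
  LT 90: heading 180 -> 270
  BK 11.4: (13.8,0) -> (13.8,11.4) [heading=270, draw]
  -- iteration 3/3 --
  LT 90: heading 270 -> 0
  BK 11.4: (13.8,11.4) -> (2.4,11.4) [heading=0, draw]
]
RT 135: heading 0 -> 225
FD 11.9: (2.4,11.4) -> (-6.015,2.985) [heading=225, draw]
FD 1.6: (-6.015,2.985) -> (-7.146,1.854) [heading=225, draw]
PU: pen up
Final: pos=(-7.146,1.854), heading=225, 6 segment(s) drawn

Segment endpoints: x in {-7.146, -6.015, 0, 2.4, 2.4, 13.8, 13.8}, y in {0, 0, 1.854, 2.985, 11.4, 11.4}
xmin=-7.146, ymin=0, xmax=13.8, ymax=11.4

Answer: -7.146 0 13.8 11.4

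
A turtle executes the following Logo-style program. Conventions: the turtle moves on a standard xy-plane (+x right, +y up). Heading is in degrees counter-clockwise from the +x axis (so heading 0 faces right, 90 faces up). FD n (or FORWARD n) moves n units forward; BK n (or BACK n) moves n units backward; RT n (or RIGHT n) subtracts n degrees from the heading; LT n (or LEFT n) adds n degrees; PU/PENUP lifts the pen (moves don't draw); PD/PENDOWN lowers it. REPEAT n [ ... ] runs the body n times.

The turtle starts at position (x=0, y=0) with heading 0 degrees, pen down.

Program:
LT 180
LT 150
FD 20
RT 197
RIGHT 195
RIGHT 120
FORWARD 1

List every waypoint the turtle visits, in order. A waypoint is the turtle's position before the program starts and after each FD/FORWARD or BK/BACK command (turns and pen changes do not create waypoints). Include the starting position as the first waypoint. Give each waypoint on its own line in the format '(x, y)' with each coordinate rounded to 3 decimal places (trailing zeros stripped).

Answer: (0, 0)
(17.321, -10)
(16.321, -9.965)

Derivation:
Executing turtle program step by step:
Start: pos=(0,0), heading=0, pen down
LT 180: heading 0 -> 180
LT 150: heading 180 -> 330
FD 20: (0,0) -> (17.321,-10) [heading=330, draw]
RT 197: heading 330 -> 133
RT 195: heading 133 -> 298
RT 120: heading 298 -> 178
FD 1: (17.321,-10) -> (16.321,-9.965) [heading=178, draw]
Final: pos=(16.321,-9.965), heading=178, 2 segment(s) drawn
Waypoints (3 total):
(0, 0)
(17.321, -10)
(16.321, -9.965)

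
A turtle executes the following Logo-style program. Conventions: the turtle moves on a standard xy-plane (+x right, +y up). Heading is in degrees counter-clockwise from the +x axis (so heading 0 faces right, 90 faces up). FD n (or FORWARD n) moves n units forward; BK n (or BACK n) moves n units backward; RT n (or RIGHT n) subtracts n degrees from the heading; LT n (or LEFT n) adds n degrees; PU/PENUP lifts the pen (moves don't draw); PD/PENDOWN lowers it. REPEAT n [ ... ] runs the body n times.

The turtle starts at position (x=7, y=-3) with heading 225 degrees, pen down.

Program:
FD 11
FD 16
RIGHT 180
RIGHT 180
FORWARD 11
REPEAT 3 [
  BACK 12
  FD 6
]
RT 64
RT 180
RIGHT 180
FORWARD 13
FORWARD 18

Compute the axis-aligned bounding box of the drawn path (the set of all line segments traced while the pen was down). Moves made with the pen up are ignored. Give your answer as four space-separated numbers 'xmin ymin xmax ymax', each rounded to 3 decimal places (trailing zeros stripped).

Answer: -36.453 -29.87 7 -3

Derivation:
Executing turtle program step by step:
Start: pos=(7,-3), heading=225, pen down
FD 11: (7,-3) -> (-0.778,-10.778) [heading=225, draw]
FD 16: (-0.778,-10.778) -> (-12.092,-22.092) [heading=225, draw]
RT 180: heading 225 -> 45
RT 180: heading 45 -> 225
FD 11: (-12.092,-22.092) -> (-19.87,-29.87) [heading=225, draw]
REPEAT 3 [
  -- iteration 1/3 --
  BK 12: (-19.87,-29.87) -> (-11.385,-21.385) [heading=225, draw]
  FD 6: (-11.385,-21.385) -> (-15.627,-25.627) [heading=225, draw]
  -- iteration 2/3 --
  BK 12: (-15.627,-25.627) -> (-7.142,-17.142) [heading=225, draw]
  FD 6: (-7.142,-17.142) -> (-11.385,-21.385) [heading=225, draw]
  -- iteration 3/3 --
  BK 12: (-11.385,-21.385) -> (-2.899,-12.899) [heading=225, draw]
  FD 6: (-2.899,-12.899) -> (-7.142,-17.142) [heading=225, draw]
]
RT 64: heading 225 -> 161
RT 180: heading 161 -> 341
RT 180: heading 341 -> 161
FD 13: (-7.142,-17.142) -> (-19.434,-12.91) [heading=161, draw]
FD 18: (-19.434,-12.91) -> (-36.453,-7.05) [heading=161, draw]
Final: pos=(-36.453,-7.05), heading=161, 11 segment(s) drawn

Segment endpoints: x in {-36.453, -19.87, -19.434, -15.627, -12.092, -11.385, -11.385, -7.142, -7.142, -2.899, -0.778, 7}, y in {-29.87, -25.627, -22.092, -21.385, -21.385, -17.142, -17.142, -12.91, -12.899, -10.778, -7.05, -3}
xmin=-36.453, ymin=-29.87, xmax=7, ymax=-3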